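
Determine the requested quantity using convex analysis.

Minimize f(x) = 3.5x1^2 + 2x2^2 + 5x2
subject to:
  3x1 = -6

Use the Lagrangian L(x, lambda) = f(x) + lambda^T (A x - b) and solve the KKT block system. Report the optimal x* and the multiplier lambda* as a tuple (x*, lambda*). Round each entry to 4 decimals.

Form the Lagrangian:
  L(x, lambda) = (1/2) x^T Q x + c^T x + lambda^T (A x - b)
Stationarity (grad_x L = 0): Q x + c + A^T lambda = 0.
Primal feasibility: A x = b.

This gives the KKT block system:
  [ Q   A^T ] [ x     ]   [-c ]
  [ A    0  ] [ lambda ] = [ b ]

Solving the linear system:
  x*      = (-2, -1.25)
  lambda* = (4.6667)
  f(x*)   = 10.875

x* = (-2, -1.25), lambda* = (4.6667)


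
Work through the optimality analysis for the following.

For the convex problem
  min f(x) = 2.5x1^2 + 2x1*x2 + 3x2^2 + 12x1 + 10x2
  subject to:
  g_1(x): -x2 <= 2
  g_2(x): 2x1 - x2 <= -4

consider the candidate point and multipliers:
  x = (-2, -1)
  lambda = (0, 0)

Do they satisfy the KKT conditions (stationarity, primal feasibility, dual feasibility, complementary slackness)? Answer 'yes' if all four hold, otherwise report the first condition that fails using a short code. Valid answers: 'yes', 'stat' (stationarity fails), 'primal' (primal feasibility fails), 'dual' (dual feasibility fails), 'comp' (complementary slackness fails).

Gradient of f: grad f(x) = Q x + c = (0, 0)
Constraint values g_i(x) = a_i^T x - b_i:
  g_1((-2, -1)) = -1
  g_2((-2, -1)) = 1
Stationarity residual: grad f(x) + sum_i lambda_i a_i = (0, 0)
  -> stationarity OK
Primal feasibility (all g_i <= 0): FAILS
Dual feasibility (all lambda_i >= 0): OK
Complementary slackness (lambda_i * g_i(x) = 0 for all i): OK

Verdict: the first failing condition is primal_feasibility -> primal.

primal


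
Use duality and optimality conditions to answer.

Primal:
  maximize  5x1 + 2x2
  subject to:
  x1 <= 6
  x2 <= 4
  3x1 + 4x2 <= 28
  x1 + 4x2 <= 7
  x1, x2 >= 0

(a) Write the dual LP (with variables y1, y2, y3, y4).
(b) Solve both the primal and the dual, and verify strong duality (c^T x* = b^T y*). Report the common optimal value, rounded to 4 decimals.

The standard primal-dual pair for 'max c^T x s.t. A x <= b, x >= 0' is:
  Dual:  min b^T y  s.t.  A^T y >= c,  y >= 0.

So the dual LP is:
  minimize  6y1 + 4y2 + 28y3 + 7y4
  subject to:
    y1 + 3y3 + y4 >= 5
    y2 + 4y3 + 4y4 >= 2
    y1, y2, y3, y4 >= 0

Solving the primal: x* = (6, 0.25).
  primal value c^T x* = 30.5.
Solving the dual: y* = (4.5, 0, 0, 0.5).
  dual value b^T y* = 30.5.
Strong duality: c^T x* = b^T y*. Confirmed.

30.5


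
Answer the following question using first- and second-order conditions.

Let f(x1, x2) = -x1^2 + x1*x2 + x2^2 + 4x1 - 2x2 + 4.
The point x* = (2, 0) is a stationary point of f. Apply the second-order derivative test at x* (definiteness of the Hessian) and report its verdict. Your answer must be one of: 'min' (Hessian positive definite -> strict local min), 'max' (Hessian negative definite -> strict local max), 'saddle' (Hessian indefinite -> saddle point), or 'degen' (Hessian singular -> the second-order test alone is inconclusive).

Compute the Hessian H = grad^2 f:
  H = [[-2, 1], [1, 2]]
Verify stationarity: grad f(x*) = H x* + g = (0, 0).
Eigenvalues of H: -2.2361, 2.2361.
Eigenvalues have mixed signs, so H is indefinite -> x* is a saddle point.

saddle


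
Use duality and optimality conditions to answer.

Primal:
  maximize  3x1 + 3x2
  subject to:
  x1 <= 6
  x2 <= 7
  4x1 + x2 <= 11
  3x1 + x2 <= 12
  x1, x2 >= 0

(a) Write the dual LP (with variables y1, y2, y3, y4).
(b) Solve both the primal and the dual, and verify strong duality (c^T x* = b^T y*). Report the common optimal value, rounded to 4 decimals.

The standard primal-dual pair for 'max c^T x s.t. A x <= b, x >= 0' is:
  Dual:  min b^T y  s.t.  A^T y >= c,  y >= 0.

So the dual LP is:
  minimize  6y1 + 7y2 + 11y3 + 12y4
  subject to:
    y1 + 4y3 + 3y4 >= 3
    y2 + y3 + y4 >= 3
    y1, y2, y3, y4 >= 0

Solving the primal: x* = (1, 7).
  primal value c^T x* = 24.
Solving the dual: y* = (0, 2.25, 0.75, 0).
  dual value b^T y* = 24.
Strong duality: c^T x* = b^T y*. Confirmed.

24


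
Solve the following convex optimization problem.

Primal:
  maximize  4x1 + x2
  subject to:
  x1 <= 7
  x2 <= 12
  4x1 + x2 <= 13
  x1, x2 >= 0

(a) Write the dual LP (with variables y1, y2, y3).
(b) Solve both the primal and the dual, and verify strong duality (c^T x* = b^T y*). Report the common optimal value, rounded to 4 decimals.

The standard primal-dual pair for 'max c^T x s.t. A x <= b, x >= 0' is:
  Dual:  min b^T y  s.t.  A^T y >= c,  y >= 0.

So the dual LP is:
  minimize  7y1 + 12y2 + 13y3
  subject to:
    y1 + 4y3 >= 4
    y2 + y3 >= 1
    y1, y2, y3 >= 0

Solving the primal: x* = (3.25, 0).
  primal value c^T x* = 13.
Solving the dual: y* = (0, 0, 1).
  dual value b^T y* = 13.
Strong duality: c^T x* = b^T y*. Confirmed.

13


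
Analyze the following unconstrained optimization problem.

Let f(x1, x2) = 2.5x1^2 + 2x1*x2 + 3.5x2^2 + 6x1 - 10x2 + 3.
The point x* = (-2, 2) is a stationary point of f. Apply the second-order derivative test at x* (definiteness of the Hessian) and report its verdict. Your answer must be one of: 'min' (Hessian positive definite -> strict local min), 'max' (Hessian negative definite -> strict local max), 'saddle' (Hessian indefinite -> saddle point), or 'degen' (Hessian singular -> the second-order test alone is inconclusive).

Compute the Hessian H = grad^2 f:
  H = [[5, 2], [2, 7]]
Verify stationarity: grad f(x*) = H x* + g = (0, 0).
Eigenvalues of H: 3.7639, 8.2361.
Both eigenvalues > 0, so H is positive definite -> x* is a strict local min.

min


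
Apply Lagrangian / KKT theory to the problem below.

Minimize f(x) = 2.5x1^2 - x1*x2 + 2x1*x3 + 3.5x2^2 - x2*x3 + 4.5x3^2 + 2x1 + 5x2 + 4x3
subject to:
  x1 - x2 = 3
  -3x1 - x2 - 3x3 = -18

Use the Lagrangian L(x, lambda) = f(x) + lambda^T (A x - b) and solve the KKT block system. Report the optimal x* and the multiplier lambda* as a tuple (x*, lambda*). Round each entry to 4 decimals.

Form the Lagrangian:
  L(x, lambda) = (1/2) x^T Q x + c^T x + lambda^T (A x - b)
Stationarity (grad_x L = 0): Q x + c + A^T lambda = 0.
Primal feasibility: A x = b.

This gives the KKT block system:
  [ Q   A^T ] [ x     ]   [-c ]
  [ A    0  ] [ lambda ] = [ b ]

Solving the linear system:
  x*      = (4.1714, 1.1714, 1.4381)
  lambda* = (-0.4476, 8.0381)
  f(x*)   = 82.9905

x* = (4.1714, 1.1714, 1.4381), lambda* = (-0.4476, 8.0381)


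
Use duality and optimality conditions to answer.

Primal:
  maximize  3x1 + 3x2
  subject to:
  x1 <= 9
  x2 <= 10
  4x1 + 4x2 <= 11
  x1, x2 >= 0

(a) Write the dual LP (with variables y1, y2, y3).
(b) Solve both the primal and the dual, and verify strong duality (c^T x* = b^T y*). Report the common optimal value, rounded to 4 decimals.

The standard primal-dual pair for 'max c^T x s.t. A x <= b, x >= 0' is:
  Dual:  min b^T y  s.t.  A^T y >= c,  y >= 0.

So the dual LP is:
  minimize  9y1 + 10y2 + 11y3
  subject to:
    y1 + 4y3 >= 3
    y2 + 4y3 >= 3
    y1, y2, y3 >= 0

Solving the primal: x* = (2.75, 0).
  primal value c^T x* = 8.25.
Solving the dual: y* = (0, 0, 0.75).
  dual value b^T y* = 8.25.
Strong duality: c^T x* = b^T y*. Confirmed.

8.25


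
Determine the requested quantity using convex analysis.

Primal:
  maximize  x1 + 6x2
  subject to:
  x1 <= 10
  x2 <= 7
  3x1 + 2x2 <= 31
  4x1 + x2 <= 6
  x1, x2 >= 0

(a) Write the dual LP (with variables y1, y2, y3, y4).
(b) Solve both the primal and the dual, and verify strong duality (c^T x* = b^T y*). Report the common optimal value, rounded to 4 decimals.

The standard primal-dual pair for 'max c^T x s.t. A x <= b, x >= 0' is:
  Dual:  min b^T y  s.t.  A^T y >= c,  y >= 0.

So the dual LP is:
  minimize  10y1 + 7y2 + 31y3 + 6y4
  subject to:
    y1 + 3y3 + 4y4 >= 1
    y2 + 2y3 + y4 >= 6
    y1, y2, y3, y4 >= 0

Solving the primal: x* = (0, 6).
  primal value c^T x* = 36.
Solving the dual: y* = (0, 0, 0, 6).
  dual value b^T y* = 36.
Strong duality: c^T x* = b^T y*. Confirmed.

36


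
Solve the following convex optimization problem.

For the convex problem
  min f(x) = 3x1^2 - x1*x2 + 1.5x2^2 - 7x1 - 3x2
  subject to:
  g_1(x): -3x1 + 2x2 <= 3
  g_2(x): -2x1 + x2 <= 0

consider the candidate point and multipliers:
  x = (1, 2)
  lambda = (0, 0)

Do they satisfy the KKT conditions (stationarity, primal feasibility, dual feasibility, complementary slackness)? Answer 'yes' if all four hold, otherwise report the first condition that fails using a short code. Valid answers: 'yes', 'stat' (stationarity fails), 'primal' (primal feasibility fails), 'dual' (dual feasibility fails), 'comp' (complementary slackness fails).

Gradient of f: grad f(x) = Q x + c = (-3, 2)
Constraint values g_i(x) = a_i^T x - b_i:
  g_1((1, 2)) = -2
  g_2((1, 2)) = 0
Stationarity residual: grad f(x) + sum_i lambda_i a_i = (-3, 2)
  -> stationarity FAILS
Primal feasibility (all g_i <= 0): OK
Dual feasibility (all lambda_i >= 0): OK
Complementary slackness (lambda_i * g_i(x) = 0 for all i): OK

Verdict: the first failing condition is stationarity -> stat.

stat


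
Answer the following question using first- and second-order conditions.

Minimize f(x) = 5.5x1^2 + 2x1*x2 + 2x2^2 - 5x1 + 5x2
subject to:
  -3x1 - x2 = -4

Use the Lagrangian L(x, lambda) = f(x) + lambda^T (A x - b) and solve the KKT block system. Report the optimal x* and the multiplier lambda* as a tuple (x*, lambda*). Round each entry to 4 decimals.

Form the Lagrangian:
  L(x, lambda) = (1/2) x^T Q x + c^T x + lambda^T (A x - b)
Stationarity (grad_x L = 0): Q x + c + A^T lambda = 0.
Primal feasibility: A x = b.

This gives the KKT block system:
  [ Q   A^T ] [ x     ]   [-c ]
  [ A    0  ] [ lambda ] = [ b ]

Solving the linear system:
  x*      = (1.7143, -1.1429)
  lambda* = (3.8571)
  f(x*)   = 0.5714

x* = (1.7143, -1.1429), lambda* = (3.8571)


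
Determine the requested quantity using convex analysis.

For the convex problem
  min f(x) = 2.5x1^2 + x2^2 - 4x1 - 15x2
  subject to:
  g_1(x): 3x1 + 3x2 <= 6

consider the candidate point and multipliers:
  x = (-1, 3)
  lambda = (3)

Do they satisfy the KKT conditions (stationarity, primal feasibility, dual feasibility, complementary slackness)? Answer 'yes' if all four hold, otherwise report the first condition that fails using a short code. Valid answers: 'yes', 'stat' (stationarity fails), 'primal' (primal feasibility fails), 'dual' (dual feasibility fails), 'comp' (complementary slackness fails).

Gradient of f: grad f(x) = Q x + c = (-9, -9)
Constraint values g_i(x) = a_i^T x - b_i:
  g_1((-1, 3)) = 0
Stationarity residual: grad f(x) + sum_i lambda_i a_i = (0, 0)
  -> stationarity OK
Primal feasibility (all g_i <= 0): OK
Dual feasibility (all lambda_i >= 0): OK
Complementary slackness (lambda_i * g_i(x) = 0 for all i): OK

Verdict: yes, KKT holds.

yes


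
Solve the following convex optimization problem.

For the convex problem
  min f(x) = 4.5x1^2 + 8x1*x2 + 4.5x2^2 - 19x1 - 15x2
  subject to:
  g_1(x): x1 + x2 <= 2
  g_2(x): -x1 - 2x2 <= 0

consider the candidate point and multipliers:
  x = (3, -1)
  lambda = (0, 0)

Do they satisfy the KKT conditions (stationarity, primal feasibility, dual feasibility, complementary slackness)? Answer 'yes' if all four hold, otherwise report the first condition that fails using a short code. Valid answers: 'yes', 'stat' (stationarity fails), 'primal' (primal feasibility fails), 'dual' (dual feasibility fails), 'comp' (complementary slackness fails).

Gradient of f: grad f(x) = Q x + c = (0, 0)
Constraint values g_i(x) = a_i^T x - b_i:
  g_1((3, -1)) = 0
  g_2((3, -1)) = -1
Stationarity residual: grad f(x) + sum_i lambda_i a_i = (0, 0)
  -> stationarity OK
Primal feasibility (all g_i <= 0): OK
Dual feasibility (all lambda_i >= 0): OK
Complementary slackness (lambda_i * g_i(x) = 0 for all i): OK

Verdict: yes, KKT holds.

yes


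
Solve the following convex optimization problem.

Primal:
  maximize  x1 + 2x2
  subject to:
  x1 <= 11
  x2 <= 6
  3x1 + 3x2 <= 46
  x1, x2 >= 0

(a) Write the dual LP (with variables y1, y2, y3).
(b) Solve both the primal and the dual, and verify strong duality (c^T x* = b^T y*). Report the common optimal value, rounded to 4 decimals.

The standard primal-dual pair for 'max c^T x s.t. A x <= b, x >= 0' is:
  Dual:  min b^T y  s.t.  A^T y >= c,  y >= 0.

So the dual LP is:
  minimize  11y1 + 6y2 + 46y3
  subject to:
    y1 + 3y3 >= 1
    y2 + 3y3 >= 2
    y1, y2, y3 >= 0

Solving the primal: x* = (9.3333, 6).
  primal value c^T x* = 21.3333.
Solving the dual: y* = (0, 1, 0.3333).
  dual value b^T y* = 21.3333.
Strong duality: c^T x* = b^T y*. Confirmed.

21.3333


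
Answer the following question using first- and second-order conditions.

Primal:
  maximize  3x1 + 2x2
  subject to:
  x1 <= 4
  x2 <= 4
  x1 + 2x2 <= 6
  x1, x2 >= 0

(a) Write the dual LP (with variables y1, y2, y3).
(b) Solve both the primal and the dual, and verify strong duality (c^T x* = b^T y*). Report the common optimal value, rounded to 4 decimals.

The standard primal-dual pair for 'max c^T x s.t. A x <= b, x >= 0' is:
  Dual:  min b^T y  s.t.  A^T y >= c,  y >= 0.

So the dual LP is:
  minimize  4y1 + 4y2 + 6y3
  subject to:
    y1 + y3 >= 3
    y2 + 2y3 >= 2
    y1, y2, y3 >= 0

Solving the primal: x* = (4, 1).
  primal value c^T x* = 14.
Solving the dual: y* = (2, 0, 1).
  dual value b^T y* = 14.
Strong duality: c^T x* = b^T y*. Confirmed.

14


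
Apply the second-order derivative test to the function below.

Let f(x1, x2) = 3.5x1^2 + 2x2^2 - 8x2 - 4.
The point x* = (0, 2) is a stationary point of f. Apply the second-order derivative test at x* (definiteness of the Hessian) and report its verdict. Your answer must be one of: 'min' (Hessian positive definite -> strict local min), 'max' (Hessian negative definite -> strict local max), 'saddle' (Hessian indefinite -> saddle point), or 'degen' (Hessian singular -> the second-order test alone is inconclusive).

Compute the Hessian H = grad^2 f:
  H = [[7, 0], [0, 4]]
Verify stationarity: grad f(x*) = H x* + g = (0, 0).
Eigenvalues of H: 4, 7.
Both eigenvalues > 0, so H is positive definite -> x* is a strict local min.

min


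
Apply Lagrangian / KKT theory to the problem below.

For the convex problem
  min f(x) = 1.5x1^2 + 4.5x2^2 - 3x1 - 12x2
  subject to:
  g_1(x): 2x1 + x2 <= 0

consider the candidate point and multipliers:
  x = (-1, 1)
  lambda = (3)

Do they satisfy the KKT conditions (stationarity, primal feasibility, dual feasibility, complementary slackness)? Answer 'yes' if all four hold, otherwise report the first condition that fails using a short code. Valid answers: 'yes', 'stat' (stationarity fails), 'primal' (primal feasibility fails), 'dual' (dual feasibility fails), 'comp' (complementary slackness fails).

Gradient of f: grad f(x) = Q x + c = (-6, -3)
Constraint values g_i(x) = a_i^T x - b_i:
  g_1((-1, 1)) = -1
Stationarity residual: grad f(x) + sum_i lambda_i a_i = (0, 0)
  -> stationarity OK
Primal feasibility (all g_i <= 0): OK
Dual feasibility (all lambda_i >= 0): OK
Complementary slackness (lambda_i * g_i(x) = 0 for all i): FAILS

Verdict: the first failing condition is complementary_slackness -> comp.

comp


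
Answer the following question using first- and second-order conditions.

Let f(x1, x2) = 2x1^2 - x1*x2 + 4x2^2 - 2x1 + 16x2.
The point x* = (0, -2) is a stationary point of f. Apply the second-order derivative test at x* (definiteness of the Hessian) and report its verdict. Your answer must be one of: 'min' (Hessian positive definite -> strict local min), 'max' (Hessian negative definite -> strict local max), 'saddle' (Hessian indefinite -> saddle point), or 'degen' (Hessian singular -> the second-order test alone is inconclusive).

Compute the Hessian H = grad^2 f:
  H = [[4, -1], [-1, 8]]
Verify stationarity: grad f(x*) = H x* + g = (0, 0).
Eigenvalues of H: 3.7639, 8.2361.
Both eigenvalues > 0, so H is positive definite -> x* is a strict local min.

min


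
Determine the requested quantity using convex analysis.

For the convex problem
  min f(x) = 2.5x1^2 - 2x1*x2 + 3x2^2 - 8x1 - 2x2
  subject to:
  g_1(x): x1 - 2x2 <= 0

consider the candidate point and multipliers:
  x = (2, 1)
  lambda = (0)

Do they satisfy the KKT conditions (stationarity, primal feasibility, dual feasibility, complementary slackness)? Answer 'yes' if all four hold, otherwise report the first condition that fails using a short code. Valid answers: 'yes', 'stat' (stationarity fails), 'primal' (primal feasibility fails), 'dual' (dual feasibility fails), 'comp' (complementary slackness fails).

Gradient of f: grad f(x) = Q x + c = (0, 0)
Constraint values g_i(x) = a_i^T x - b_i:
  g_1((2, 1)) = 0
Stationarity residual: grad f(x) + sum_i lambda_i a_i = (0, 0)
  -> stationarity OK
Primal feasibility (all g_i <= 0): OK
Dual feasibility (all lambda_i >= 0): OK
Complementary slackness (lambda_i * g_i(x) = 0 for all i): OK

Verdict: yes, KKT holds.

yes


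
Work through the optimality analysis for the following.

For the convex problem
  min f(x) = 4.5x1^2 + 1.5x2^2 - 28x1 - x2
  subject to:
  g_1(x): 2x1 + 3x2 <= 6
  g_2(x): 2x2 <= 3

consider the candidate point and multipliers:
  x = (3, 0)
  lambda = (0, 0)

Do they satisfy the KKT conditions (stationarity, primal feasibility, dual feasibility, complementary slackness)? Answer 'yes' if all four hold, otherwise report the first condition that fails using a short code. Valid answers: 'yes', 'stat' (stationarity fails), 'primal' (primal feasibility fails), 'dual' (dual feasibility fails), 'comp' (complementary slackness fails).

Gradient of f: grad f(x) = Q x + c = (-1, -1)
Constraint values g_i(x) = a_i^T x - b_i:
  g_1((3, 0)) = 0
  g_2((3, 0)) = -3
Stationarity residual: grad f(x) + sum_i lambda_i a_i = (-1, -1)
  -> stationarity FAILS
Primal feasibility (all g_i <= 0): OK
Dual feasibility (all lambda_i >= 0): OK
Complementary slackness (lambda_i * g_i(x) = 0 for all i): OK

Verdict: the first failing condition is stationarity -> stat.

stat


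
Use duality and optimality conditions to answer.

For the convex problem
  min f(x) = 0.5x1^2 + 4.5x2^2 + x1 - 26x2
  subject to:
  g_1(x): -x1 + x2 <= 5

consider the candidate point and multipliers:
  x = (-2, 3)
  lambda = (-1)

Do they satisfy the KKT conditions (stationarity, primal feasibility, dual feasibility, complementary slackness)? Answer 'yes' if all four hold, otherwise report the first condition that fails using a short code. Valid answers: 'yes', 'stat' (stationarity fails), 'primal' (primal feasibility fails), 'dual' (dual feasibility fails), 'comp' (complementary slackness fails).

Gradient of f: grad f(x) = Q x + c = (-1, 1)
Constraint values g_i(x) = a_i^T x - b_i:
  g_1((-2, 3)) = 0
Stationarity residual: grad f(x) + sum_i lambda_i a_i = (0, 0)
  -> stationarity OK
Primal feasibility (all g_i <= 0): OK
Dual feasibility (all lambda_i >= 0): FAILS
Complementary slackness (lambda_i * g_i(x) = 0 for all i): OK

Verdict: the first failing condition is dual_feasibility -> dual.

dual


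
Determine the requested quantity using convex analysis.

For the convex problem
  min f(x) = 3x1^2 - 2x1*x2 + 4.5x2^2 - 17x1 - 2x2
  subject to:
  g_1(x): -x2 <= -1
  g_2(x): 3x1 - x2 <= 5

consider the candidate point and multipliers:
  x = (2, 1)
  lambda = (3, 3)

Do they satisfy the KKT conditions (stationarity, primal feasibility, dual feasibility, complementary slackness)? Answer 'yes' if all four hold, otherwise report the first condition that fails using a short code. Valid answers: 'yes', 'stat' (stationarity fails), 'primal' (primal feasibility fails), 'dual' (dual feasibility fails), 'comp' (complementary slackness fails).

Gradient of f: grad f(x) = Q x + c = (-7, 3)
Constraint values g_i(x) = a_i^T x - b_i:
  g_1((2, 1)) = 0
  g_2((2, 1)) = 0
Stationarity residual: grad f(x) + sum_i lambda_i a_i = (2, -3)
  -> stationarity FAILS
Primal feasibility (all g_i <= 0): OK
Dual feasibility (all lambda_i >= 0): OK
Complementary slackness (lambda_i * g_i(x) = 0 for all i): OK

Verdict: the first failing condition is stationarity -> stat.

stat


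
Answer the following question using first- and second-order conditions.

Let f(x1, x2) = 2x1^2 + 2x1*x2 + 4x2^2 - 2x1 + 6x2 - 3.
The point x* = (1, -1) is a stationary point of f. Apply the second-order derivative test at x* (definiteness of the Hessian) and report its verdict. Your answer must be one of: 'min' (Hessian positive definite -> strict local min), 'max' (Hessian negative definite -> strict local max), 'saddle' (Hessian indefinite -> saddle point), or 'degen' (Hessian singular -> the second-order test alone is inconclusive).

Compute the Hessian H = grad^2 f:
  H = [[4, 2], [2, 8]]
Verify stationarity: grad f(x*) = H x* + g = (0, 0).
Eigenvalues of H: 3.1716, 8.8284.
Both eigenvalues > 0, so H is positive definite -> x* is a strict local min.

min


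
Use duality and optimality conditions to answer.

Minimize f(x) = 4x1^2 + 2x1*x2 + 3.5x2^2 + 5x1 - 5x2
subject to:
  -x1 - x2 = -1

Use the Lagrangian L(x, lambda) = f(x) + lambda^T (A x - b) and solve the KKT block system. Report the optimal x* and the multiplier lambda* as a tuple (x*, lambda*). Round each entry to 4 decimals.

Form the Lagrangian:
  L(x, lambda) = (1/2) x^T Q x + c^T x + lambda^T (A x - b)
Stationarity (grad_x L = 0): Q x + c + A^T lambda = 0.
Primal feasibility: A x = b.

This gives the KKT block system:
  [ Q   A^T ] [ x     ]   [-c ]
  [ A    0  ] [ lambda ] = [ b ]

Solving the linear system:
  x*      = (-0.4545, 1.4545)
  lambda* = (4.2727)
  f(x*)   = -2.6364

x* = (-0.4545, 1.4545), lambda* = (4.2727)


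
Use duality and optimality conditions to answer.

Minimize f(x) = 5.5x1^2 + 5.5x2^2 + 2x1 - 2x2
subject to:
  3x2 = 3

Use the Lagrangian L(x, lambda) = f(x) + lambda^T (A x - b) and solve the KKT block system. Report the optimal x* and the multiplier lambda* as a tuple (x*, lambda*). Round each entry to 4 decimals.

Form the Lagrangian:
  L(x, lambda) = (1/2) x^T Q x + c^T x + lambda^T (A x - b)
Stationarity (grad_x L = 0): Q x + c + A^T lambda = 0.
Primal feasibility: A x = b.

This gives the KKT block system:
  [ Q   A^T ] [ x     ]   [-c ]
  [ A    0  ] [ lambda ] = [ b ]

Solving the linear system:
  x*      = (-0.1818, 1)
  lambda* = (-3)
  f(x*)   = 3.3182

x* = (-0.1818, 1), lambda* = (-3)


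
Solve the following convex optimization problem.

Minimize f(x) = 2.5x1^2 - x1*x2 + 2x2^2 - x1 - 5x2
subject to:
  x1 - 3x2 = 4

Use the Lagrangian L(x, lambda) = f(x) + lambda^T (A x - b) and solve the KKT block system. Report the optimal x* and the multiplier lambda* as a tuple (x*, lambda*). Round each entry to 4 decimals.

Form the Lagrangian:
  L(x, lambda) = (1/2) x^T Q x + c^T x + lambda^T (A x - b)
Stationarity (grad_x L = 0): Q x + c + A^T lambda = 0.
Primal feasibility: A x = b.

This gives the KKT block system:
  [ Q   A^T ] [ x     ]   [-c ]
  [ A    0  ] [ lambda ] = [ b ]

Solving the linear system:
  x*      = (0.6512, -1.1163)
  lambda* = (-3.3721)
  f(x*)   = 9.2093

x* = (0.6512, -1.1163), lambda* = (-3.3721)


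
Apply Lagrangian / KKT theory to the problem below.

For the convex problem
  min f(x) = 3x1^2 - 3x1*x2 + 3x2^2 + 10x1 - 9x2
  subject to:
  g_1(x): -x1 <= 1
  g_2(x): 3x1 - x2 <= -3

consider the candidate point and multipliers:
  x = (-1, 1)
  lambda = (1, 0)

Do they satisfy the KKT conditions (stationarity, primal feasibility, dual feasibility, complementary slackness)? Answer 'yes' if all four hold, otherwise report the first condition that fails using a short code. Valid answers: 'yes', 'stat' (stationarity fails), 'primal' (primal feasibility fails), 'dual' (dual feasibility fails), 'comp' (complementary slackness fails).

Gradient of f: grad f(x) = Q x + c = (1, 0)
Constraint values g_i(x) = a_i^T x - b_i:
  g_1((-1, 1)) = 0
  g_2((-1, 1)) = -1
Stationarity residual: grad f(x) + sum_i lambda_i a_i = (0, 0)
  -> stationarity OK
Primal feasibility (all g_i <= 0): OK
Dual feasibility (all lambda_i >= 0): OK
Complementary slackness (lambda_i * g_i(x) = 0 for all i): OK

Verdict: yes, KKT holds.

yes


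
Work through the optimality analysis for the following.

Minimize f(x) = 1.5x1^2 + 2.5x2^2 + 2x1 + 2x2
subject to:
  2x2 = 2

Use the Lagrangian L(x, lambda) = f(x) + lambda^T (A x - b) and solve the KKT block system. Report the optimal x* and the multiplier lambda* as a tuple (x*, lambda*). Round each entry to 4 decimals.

Form the Lagrangian:
  L(x, lambda) = (1/2) x^T Q x + c^T x + lambda^T (A x - b)
Stationarity (grad_x L = 0): Q x + c + A^T lambda = 0.
Primal feasibility: A x = b.

This gives the KKT block system:
  [ Q   A^T ] [ x     ]   [-c ]
  [ A    0  ] [ lambda ] = [ b ]

Solving the linear system:
  x*      = (-0.6667, 1)
  lambda* = (-3.5)
  f(x*)   = 3.8333

x* = (-0.6667, 1), lambda* = (-3.5)


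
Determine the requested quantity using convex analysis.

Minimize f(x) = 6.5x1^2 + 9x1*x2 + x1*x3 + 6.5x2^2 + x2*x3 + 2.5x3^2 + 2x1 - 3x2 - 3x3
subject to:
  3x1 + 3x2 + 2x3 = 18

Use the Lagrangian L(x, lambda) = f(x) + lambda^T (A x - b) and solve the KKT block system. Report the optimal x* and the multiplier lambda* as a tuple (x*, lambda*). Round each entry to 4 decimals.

Form the Lagrangian:
  L(x, lambda) = (1/2) x^T Q x + c^T x + lambda^T (A x - b)
Stationarity (grad_x L = 0): Q x + c + A^T lambda = 0.
Primal feasibility: A x = b.

This gives the KKT block system:
  [ Q   A^T ] [ x     ]   [-c ]
  [ A    0  ] [ lambda ] = [ b ]

Solving the linear system:
  x*      = (0.7906, 2.0406, 4.7532)
  lambda* = (-11.7987)
  f(x*)   = 96.7881

x* = (0.7906, 2.0406, 4.7532), lambda* = (-11.7987)


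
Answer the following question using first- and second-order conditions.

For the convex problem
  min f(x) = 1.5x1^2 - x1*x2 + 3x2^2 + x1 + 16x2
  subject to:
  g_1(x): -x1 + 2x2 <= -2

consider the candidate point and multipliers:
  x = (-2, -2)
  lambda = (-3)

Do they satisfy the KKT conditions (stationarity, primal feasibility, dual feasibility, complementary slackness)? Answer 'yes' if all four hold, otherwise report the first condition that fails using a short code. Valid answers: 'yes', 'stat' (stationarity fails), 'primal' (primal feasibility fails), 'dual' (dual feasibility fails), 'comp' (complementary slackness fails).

Gradient of f: grad f(x) = Q x + c = (-3, 6)
Constraint values g_i(x) = a_i^T x - b_i:
  g_1((-2, -2)) = 0
Stationarity residual: grad f(x) + sum_i lambda_i a_i = (0, 0)
  -> stationarity OK
Primal feasibility (all g_i <= 0): OK
Dual feasibility (all lambda_i >= 0): FAILS
Complementary slackness (lambda_i * g_i(x) = 0 for all i): OK

Verdict: the first failing condition is dual_feasibility -> dual.

dual


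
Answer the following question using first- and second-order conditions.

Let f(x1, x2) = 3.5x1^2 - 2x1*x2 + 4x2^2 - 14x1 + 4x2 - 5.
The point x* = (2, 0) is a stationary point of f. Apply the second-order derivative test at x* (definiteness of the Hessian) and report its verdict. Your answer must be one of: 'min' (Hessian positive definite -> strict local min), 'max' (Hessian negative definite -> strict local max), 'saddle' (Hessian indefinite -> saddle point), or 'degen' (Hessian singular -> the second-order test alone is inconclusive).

Compute the Hessian H = grad^2 f:
  H = [[7, -2], [-2, 8]]
Verify stationarity: grad f(x*) = H x* + g = (0, 0).
Eigenvalues of H: 5.4384, 9.5616.
Both eigenvalues > 0, so H is positive definite -> x* is a strict local min.

min


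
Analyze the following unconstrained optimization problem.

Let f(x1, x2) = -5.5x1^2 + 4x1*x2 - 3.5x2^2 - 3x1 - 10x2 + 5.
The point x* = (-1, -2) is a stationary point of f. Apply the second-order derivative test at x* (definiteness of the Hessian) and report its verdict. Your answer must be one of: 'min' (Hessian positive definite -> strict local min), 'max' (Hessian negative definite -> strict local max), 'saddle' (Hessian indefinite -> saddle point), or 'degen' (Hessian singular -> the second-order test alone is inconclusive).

Compute the Hessian H = grad^2 f:
  H = [[-11, 4], [4, -7]]
Verify stationarity: grad f(x*) = H x* + g = (0, 0).
Eigenvalues of H: -13.4721, -4.5279.
Both eigenvalues < 0, so H is negative definite -> x* is a strict local max.

max


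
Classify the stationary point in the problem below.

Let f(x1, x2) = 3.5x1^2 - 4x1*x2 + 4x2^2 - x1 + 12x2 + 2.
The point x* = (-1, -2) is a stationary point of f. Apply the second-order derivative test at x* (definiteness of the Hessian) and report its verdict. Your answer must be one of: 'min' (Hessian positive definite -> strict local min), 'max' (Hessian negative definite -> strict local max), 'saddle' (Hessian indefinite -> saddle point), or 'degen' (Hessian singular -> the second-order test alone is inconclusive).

Compute the Hessian H = grad^2 f:
  H = [[7, -4], [-4, 8]]
Verify stationarity: grad f(x*) = H x* + g = (0, 0).
Eigenvalues of H: 3.4689, 11.5311.
Both eigenvalues > 0, so H is positive definite -> x* is a strict local min.

min


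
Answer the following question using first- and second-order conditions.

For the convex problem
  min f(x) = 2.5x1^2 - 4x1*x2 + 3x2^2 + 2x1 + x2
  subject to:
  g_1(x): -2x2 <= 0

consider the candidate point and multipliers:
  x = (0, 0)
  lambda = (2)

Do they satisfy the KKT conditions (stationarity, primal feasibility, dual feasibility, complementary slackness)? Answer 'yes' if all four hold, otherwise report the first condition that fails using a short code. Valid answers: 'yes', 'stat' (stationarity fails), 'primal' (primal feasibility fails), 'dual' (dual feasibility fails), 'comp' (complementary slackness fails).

Gradient of f: grad f(x) = Q x + c = (2, 1)
Constraint values g_i(x) = a_i^T x - b_i:
  g_1((0, 0)) = 0
Stationarity residual: grad f(x) + sum_i lambda_i a_i = (2, -3)
  -> stationarity FAILS
Primal feasibility (all g_i <= 0): OK
Dual feasibility (all lambda_i >= 0): OK
Complementary slackness (lambda_i * g_i(x) = 0 for all i): OK

Verdict: the first failing condition is stationarity -> stat.

stat


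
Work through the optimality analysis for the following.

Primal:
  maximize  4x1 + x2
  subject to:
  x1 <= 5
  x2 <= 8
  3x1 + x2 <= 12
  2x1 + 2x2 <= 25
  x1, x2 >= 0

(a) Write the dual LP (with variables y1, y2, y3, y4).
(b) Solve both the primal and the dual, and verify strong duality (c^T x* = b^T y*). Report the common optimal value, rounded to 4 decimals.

The standard primal-dual pair for 'max c^T x s.t. A x <= b, x >= 0' is:
  Dual:  min b^T y  s.t.  A^T y >= c,  y >= 0.

So the dual LP is:
  minimize  5y1 + 8y2 + 12y3 + 25y4
  subject to:
    y1 + 3y3 + 2y4 >= 4
    y2 + y3 + 2y4 >= 1
    y1, y2, y3, y4 >= 0

Solving the primal: x* = (4, 0).
  primal value c^T x* = 16.
Solving the dual: y* = (0, 0, 1.3333, 0).
  dual value b^T y* = 16.
Strong duality: c^T x* = b^T y*. Confirmed.

16


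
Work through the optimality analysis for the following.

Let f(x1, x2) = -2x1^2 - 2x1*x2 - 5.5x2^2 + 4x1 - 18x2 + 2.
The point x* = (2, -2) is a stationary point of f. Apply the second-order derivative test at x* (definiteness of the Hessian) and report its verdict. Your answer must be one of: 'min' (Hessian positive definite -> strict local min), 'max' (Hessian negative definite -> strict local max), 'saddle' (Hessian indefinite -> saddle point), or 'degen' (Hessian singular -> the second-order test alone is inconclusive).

Compute the Hessian H = grad^2 f:
  H = [[-4, -2], [-2, -11]]
Verify stationarity: grad f(x*) = H x* + g = (0, 0).
Eigenvalues of H: -11.5311, -3.4689.
Both eigenvalues < 0, so H is negative definite -> x* is a strict local max.

max


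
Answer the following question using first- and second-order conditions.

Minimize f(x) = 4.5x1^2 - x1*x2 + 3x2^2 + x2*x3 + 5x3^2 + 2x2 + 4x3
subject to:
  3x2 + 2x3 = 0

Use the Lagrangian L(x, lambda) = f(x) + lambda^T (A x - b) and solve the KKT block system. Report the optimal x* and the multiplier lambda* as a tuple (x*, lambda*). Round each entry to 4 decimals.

Form the Lagrangian:
  L(x, lambda) = (1/2) x^T Q x + c^T x + lambda^T (A x - b)
Stationarity (grad_x L = 0): Q x + c + A^T lambda = 0.
Primal feasibility: A x = b.

This gives the KKT block system:
  [ Q   A^T ] [ x     ]   [-c ]
  [ A    0  ] [ lambda ] = [ b ]

Solving the linear system:
  x*      = (0.0175, 0.1575, -0.2363)
  lambda* = (-0.8972)
  f(x*)   = -0.3151

x* = (0.0175, 0.1575, -0.2363), lambda* = (-0.8972)


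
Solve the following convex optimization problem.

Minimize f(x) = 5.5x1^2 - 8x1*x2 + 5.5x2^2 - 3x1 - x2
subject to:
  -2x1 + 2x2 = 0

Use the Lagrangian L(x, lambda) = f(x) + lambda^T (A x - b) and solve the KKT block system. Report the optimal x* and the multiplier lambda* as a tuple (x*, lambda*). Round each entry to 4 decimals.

Form the Lagrangian:
  L(x, lambda) = (1/2) x^T Q x + c^T x + lambda^T (A x - b)
Stationarity (grad_x L = 0): Q x + c + A^T lambda = 0.
Primal feasibility: A x = b.

This gives the KKT block system:
  [ Q   A^T ] [ x     ]   [-c ]
  [ A    0  ] [ lambda ] = [ b ]

Solving the linear system:
  x*      = (0.6667, 0.6667)
  lambda* = (-0.5)
  f(x*)   = -1.3333

x* = (0.6667, 0.6667), lambda* = (-0.5)


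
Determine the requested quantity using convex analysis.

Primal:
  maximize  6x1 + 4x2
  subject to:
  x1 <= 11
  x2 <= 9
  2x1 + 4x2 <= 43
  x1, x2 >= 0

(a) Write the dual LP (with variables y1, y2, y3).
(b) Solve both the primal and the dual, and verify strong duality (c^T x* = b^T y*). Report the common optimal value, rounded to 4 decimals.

The standard primal-dual pair for 'max c^T x s.t. A x <= b, x >= 0' is:
  Dual:  min b^T y  s.t.  A^T y >= c,  y >= 0.

So the dual LP is:
  minimize  11y1 + 9y2 + 43y3
  subject to:
    y1 + 2y3 >= 6
    y2 + 4y3 >= 4
    y1, y2, y3 >= 0

Solving the primal: x* = (11, 5.25).
  primal value c^T x* = 87.
Solving the dual: y* = (4, 0, 1).
  dual value b^T y* = 87.
Strong duality: c^T x* = b^T y*. Confirmed.

87


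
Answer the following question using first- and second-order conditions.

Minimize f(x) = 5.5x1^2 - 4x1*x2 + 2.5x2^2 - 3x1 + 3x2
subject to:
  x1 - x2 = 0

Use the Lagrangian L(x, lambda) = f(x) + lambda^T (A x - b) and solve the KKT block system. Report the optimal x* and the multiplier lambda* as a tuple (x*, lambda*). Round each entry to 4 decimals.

Form the Lagrangian:
  L(x, lambda) = (1/2) x^T Q x + c^T x + lambda^T (A x - b)
Stationarity (grad_x L = 0): Q x + c + A^T lambda = 0.
Primal feasibility: A x = b.

This gives the KKT block system:
  [ Q   A^T ] [ x     ]   [-c ]
  [ A    0  ] [ lambda ] = [ b ]

Solving the linear system:
  x*      = (0, 0)
  lambda* = (3)
  f(x*)   = 0

x* = (0, 0), lambda* = (3)


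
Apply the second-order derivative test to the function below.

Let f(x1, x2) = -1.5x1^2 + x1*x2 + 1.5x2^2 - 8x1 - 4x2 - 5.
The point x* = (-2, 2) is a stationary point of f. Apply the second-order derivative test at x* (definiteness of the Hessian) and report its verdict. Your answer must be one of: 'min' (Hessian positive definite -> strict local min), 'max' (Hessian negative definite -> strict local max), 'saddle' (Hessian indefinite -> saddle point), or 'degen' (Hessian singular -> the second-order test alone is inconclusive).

Compute the Hessian H = grad^2 f:
  H = [[-3, 1], [1, 3]]
Verify stationarity: grad f(x*) = H x* + g = (0, 0).
Eigenvalues of H: -3.1623, 3.1623.
Eigenvalues have mixed signs, so H is indefinite -> x* is a saddle point.

saddle


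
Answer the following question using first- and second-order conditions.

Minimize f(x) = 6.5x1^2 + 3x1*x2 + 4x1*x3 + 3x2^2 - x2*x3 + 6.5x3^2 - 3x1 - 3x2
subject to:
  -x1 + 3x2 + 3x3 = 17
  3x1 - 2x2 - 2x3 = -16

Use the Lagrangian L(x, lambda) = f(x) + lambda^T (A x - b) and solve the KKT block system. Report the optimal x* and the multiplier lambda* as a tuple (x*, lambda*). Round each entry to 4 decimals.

Form the Lagrangian:
  L(x, lambda) = (1/2) x^T Q x + c^T x + lambda^T (A x - b)
Stationarity (grad_x L = 0): Q x + c + A^T lambda = 0.
Primal feasibility: A x = b.

This gives the KKT block system:
  [ Q   A^T ] [ x     ]   [-c ]
  [ A    0  ] [ lambda ] = [ b ]

Solving the linear system:
  x*      = (-2, 3.381, 1.619)
  lambda* = (-0.6054, 3.9252)
  f(x*)   = 34.4762

x* = (-2, 3.381, 1.619), lambda* = (-0.6054, 3.9252)


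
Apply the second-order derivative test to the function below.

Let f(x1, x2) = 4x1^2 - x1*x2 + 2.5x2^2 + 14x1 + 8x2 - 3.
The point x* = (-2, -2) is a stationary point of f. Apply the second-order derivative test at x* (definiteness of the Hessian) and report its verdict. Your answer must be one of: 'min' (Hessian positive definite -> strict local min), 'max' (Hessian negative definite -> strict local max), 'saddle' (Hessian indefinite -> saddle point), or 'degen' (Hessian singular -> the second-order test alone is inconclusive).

Compute the Hessian H = grad^2 f:
  H = [[8, -1], [-1, 5]]
Verify stationarity: grad f(x*) = H x* + g = (0, 0).
Eigenvalues of H: 4.6972, 8.3028.
Both eigenvalues > 0, so H is positive definite -> x* is a strict local min.

min


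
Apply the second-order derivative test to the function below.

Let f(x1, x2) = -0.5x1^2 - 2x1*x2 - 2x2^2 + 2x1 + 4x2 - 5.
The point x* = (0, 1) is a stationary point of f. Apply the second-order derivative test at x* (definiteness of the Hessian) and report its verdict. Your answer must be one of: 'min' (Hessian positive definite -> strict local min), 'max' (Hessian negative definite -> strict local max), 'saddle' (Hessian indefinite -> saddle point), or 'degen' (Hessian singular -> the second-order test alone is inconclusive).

Compute the Hessian H = grad^2 f:
  H = [[-1, -2], [-2, -4]]
Verify stationarity: grad f(x*) = H x* + g = (0, 0).
Eigenvalues of H: -5, 0.
H has a zero eigenvalue (singular; negative semidefinite but not definite), so H is neither positive definite, negative definite, nor indefinite. The second-order test alone is inconclusive -> degen.
(Indeed, f is constant along the null direction of H through x*, so x* is not a strict local extremum.)

degen


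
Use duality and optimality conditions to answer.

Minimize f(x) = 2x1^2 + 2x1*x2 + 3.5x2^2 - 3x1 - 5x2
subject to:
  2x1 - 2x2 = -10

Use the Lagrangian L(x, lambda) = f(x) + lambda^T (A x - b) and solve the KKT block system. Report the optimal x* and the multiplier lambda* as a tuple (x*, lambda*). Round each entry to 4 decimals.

Form the Lagrangian:
  L(x, lambda) = (1/2) x^T Q x + c^T x + lambda^T (A x - b)
Stationarity (grad_x L = 0): Q x + c + A^T lambda = 0.
Primal feasibility: A x = b.

This gives the KKT block system:
  [ Q   A^T ] [ x     ]   [-c ]
  [ A    0  ] [ lambda ] = [ b ]

Solving the linear system:
  x*      = (-2.4667, 2.5333)
  lambda* = (3.9)
  f(x*)   = 16.8667

x* = (-2.4667, 2.5333), lambda* = (3.9)


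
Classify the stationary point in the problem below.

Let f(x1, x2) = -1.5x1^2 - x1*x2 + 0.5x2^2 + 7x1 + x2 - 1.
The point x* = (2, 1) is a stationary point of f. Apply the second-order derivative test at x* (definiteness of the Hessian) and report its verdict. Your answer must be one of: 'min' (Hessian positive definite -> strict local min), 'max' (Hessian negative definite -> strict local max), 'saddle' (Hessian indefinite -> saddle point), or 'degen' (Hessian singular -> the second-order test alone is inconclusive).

Compute the Hessian H = grad^2 f:
  H = [[-3, -1], [-1, 1]]
Verify stationarity: grad f(x*) = H x* + g = (0, 0).
Eigenvalues of H: -3.2361, 1.2361.
Eigenvalues have mixed signs, so H is indefinite -> x* is a saddle point.

saddle


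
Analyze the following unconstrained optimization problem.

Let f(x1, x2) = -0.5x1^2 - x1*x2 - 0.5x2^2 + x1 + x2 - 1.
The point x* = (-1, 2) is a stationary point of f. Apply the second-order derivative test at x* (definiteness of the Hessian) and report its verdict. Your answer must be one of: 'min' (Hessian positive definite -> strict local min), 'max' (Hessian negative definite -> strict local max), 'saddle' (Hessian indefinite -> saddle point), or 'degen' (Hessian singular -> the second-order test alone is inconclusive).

Compute the Hessian H = grad^2 f:
  H = [[-1, -1], [-1, -1]]
Verify stationarity: grad f(x*) = H x* + g = (0, 0).
Eigenvalues of H: -2, 0.
H has a zero eigenvalue (singular; negative semidefinite but not definite), so H is neither positive definite, negative definite, nor indefinite. The second-order test alone is inconclusive -> degen.
(Indeed, f is constant along the null direction of H through x*, so x* is not a strict local extremum.)

degen
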